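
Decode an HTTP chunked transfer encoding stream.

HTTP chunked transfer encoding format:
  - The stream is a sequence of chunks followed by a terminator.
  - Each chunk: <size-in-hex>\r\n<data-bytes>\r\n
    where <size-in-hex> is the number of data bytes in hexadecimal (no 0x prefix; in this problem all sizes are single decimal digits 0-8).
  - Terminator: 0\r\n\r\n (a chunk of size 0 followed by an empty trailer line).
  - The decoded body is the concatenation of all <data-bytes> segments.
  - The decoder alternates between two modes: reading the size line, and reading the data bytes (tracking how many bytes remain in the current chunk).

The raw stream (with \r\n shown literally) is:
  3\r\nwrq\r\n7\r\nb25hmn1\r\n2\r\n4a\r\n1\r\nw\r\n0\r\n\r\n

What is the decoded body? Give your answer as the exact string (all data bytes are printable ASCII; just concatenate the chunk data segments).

Answer: wrqb25hmn14aw

Derivation:
Chunk 1: stream[0..1]='3' size=0x3=3, data at stream[3..6]='wrq' -> body[0..3], body so far='wrq'
Chunk 2: stream[8..9]='7' size=0x7=7, data at stream[11..18]='b25hmn1' -> body[3..10], body so far='wrqb25hmn1'
Chunk 3: stream[20..21]='2' size=0x2=2, data at stream[23..25]='4a' -> body[10..12], body so far='wrqb25hmn14a'
Chunk 4: stream[27..28]='1' size=0x1=1, data at stream[30..31]='w' -> body[12..13], body so far='wrqb25hmn14aw'
Chunk 5: stream[33..34]='0' size=0 (terminator). Final body='wrqb25hmn14aw' (13 bytes)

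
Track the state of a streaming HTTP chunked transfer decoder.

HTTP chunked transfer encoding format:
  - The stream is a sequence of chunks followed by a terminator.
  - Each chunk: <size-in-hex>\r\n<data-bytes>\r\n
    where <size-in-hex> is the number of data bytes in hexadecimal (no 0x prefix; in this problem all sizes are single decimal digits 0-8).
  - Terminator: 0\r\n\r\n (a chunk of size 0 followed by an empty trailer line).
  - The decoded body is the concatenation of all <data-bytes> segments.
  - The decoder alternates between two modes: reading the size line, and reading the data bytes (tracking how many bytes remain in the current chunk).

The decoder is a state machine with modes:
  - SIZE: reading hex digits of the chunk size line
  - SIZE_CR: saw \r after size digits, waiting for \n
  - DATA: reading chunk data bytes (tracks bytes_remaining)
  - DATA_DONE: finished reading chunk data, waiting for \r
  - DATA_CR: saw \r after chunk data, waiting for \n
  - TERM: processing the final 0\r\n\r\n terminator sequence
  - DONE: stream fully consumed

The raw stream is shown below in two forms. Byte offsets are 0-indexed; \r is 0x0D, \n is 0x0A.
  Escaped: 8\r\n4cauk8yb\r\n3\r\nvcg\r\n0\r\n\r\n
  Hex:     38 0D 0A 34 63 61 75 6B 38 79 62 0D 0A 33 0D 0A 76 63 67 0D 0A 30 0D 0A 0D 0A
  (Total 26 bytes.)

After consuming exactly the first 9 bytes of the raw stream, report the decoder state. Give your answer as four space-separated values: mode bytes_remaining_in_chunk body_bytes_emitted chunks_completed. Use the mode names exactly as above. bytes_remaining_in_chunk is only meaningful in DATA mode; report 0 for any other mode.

Answer: DATA 2 6 0

Derivation:
Byte 0 = '8': mode=SIZE remaining=0 emitted=0 chunks_done=0
Byte 1 = 0x0D: mode=SIZE_CR remaining=0 emitted=0 chunks_done=0
Byte 2 = 0x0A: mode=DATA remaining=8 emitted=0 chunks_done=0
Byte 3 = '4': mode=DATA remaining=7 emitted=1 chunks_done=0
Byte 4 = 'c': mode=DATA remaining=6 emitted=2 chunks_done=0
Byte 5 = 'a': mode=DATA remaining=5 emitted=3 chunks_done=0
Byte 6 = 'u': mode=DATA remaining=4 emitted=4 chunks_done=0
Byte 7 = 'k': mode=DATA remaining=3 emitted=5 chunks_done=0
Byte 8 = '8': mode=DATA remaining=2 emitted=6 chunks_done=0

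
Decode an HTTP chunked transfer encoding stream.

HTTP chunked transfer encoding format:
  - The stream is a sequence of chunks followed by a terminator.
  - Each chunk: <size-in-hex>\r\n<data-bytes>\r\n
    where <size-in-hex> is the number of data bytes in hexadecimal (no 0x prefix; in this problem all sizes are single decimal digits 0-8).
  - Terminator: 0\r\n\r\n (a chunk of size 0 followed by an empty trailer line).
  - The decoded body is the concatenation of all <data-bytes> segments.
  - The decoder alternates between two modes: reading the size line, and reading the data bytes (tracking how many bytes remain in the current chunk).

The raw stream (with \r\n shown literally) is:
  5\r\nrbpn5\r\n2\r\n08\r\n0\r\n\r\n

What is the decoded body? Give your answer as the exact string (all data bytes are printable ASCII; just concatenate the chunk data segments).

Answer: rbpn508

Derivation:
Chunk 1: stream[0..1]='5' size=0x5=5, data at stream[3..8]='rbpn5' -> body[0..5], body so far='rbpn5'
Chunk 2: stream[10..11]='2' size=0x2=2, data at stream[13..15]='08' -> body[5..7], body so far='rbpn508'
Chunk 3: stream[17..18]='0' size=0 (terminator). Final body='rbpn508' (7 bytes)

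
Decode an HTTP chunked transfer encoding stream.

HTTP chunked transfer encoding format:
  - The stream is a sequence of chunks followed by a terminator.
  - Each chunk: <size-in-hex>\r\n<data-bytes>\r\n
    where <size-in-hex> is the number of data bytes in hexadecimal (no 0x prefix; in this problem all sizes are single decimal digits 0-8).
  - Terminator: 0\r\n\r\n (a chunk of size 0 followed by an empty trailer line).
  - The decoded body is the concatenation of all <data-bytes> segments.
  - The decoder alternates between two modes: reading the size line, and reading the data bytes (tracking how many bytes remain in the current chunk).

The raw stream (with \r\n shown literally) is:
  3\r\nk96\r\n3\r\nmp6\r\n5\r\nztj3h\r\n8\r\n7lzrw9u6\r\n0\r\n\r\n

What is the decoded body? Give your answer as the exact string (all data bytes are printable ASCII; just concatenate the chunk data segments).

Answer: k96mp6ztj3h7lzrw9u6

Derivation:
Chunk 1: stream[0..1]='3' size=0x3=3, data at stream[3..6]='k96' -> body[0..3], body so far='k96'
Chunk 2: stream[8..9]='3' size=0x3=3, data at stream[11..14]='mp6' -> body[3..6], body so far='k96mp6'
Chunk 3: stream[16..17]='5' size=0x5=5, data at stream[19..24]='ztj3h' -> body[6..11], body so far='k96mp6ztj3h'
Chunk 4: stream[26..27]='8' size=0x8=8, data at stream[29..37]='7lzrw9u6' -> body[11..19], body so far='k96mp6ztj3h7lzrw9u6'
Chunk 5: stream[39..40]='0' size=0 (terminator). Final body='k96mp6ztj3h7lzrw9u6' (19 bytes)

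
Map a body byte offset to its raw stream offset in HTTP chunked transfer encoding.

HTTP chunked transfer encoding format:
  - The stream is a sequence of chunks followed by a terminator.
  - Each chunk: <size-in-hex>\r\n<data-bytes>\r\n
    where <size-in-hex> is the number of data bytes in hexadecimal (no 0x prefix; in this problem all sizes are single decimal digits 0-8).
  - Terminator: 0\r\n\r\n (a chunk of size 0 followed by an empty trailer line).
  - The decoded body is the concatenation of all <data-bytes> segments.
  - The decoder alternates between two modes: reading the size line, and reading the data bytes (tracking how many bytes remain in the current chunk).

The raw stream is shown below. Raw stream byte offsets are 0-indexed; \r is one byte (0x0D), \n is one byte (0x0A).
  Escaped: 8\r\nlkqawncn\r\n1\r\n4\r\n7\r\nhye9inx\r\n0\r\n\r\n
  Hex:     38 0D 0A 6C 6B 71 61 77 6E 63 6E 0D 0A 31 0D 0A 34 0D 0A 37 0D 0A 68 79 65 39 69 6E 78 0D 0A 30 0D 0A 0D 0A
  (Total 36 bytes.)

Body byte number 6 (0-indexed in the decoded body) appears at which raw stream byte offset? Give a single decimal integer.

Chunk 1: stream[0..1]='8' size=0x8=8, data at stream[3..11]='lkqawncn' -> body[0..8], body so far='lkqawncn'
Chunk 2: stream[13..14]='1' size=0x1=1, data at stream[16..17]='4' -> body[8..9], body so far='lkqawncn4'
Chunk 3: stream[19..20]='7' size=0x7=7, data at stream[22..29]='hye9inx' -> body[9..16], body so far='lkqawncn4hye9inx'
Chunk 4: stream[31..32]='0' size=0 (terminator). Final body='lkqawncn4hye9inx' (16 bytes)
Body byte 6 at stream offset 9

Answer: 9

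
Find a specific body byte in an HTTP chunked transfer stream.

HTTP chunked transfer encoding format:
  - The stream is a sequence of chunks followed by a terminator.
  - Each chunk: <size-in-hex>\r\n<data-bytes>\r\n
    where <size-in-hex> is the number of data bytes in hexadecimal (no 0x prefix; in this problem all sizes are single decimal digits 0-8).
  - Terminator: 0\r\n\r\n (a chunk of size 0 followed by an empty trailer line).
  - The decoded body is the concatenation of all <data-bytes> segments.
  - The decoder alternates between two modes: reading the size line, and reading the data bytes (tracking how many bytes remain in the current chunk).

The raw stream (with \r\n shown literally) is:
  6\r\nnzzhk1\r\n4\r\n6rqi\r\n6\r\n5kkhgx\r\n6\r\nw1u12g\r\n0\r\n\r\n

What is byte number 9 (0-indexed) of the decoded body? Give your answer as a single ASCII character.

Chunk 1: stream[0..1]='6' size=0x6=6, data at stream[3..9]='nzzhk1' -> body[0..6], body so far='nzzhk1'
Chunk 2: stream[11..12]='4' size=0x4=4, data at stream[14..18]='6rqi' -> body[6..10], body so far='nzzhk16rqi'
Chunk 3: stream[20..21]='6' size=0x6=6, data at stream[23..29]='5kkhgx' -> body[10..16], body so far='nzzhk16rqi5kkhgx'
Chunk 4: stream[31..32]='6' size=0x6=6, data at stream[34..40]='w1u12g' -> body[16..22], body so far='nzzhk16rqi5kkhgxw1u12g'
Chunk 5: stream[42..43]='0' size=0 (terminator). Final body='nzzhk16rqi5kkhgxw1u12g' (22 bytes)
Body byte 9 = 'i'

Answer: i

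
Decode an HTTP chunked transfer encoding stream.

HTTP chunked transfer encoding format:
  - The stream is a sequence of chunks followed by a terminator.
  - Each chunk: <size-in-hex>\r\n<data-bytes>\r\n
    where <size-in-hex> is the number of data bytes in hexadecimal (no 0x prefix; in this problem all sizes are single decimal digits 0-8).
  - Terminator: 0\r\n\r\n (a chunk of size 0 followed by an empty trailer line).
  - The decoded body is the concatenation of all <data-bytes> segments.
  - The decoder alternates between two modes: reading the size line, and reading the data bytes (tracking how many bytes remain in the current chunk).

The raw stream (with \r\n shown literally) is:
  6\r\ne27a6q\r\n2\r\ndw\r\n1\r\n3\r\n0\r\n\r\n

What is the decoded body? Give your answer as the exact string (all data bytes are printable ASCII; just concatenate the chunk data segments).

Chunk 1: stream[0..1]='6' size=0x6=6, data at stream[3..9]='e27a6q' -> body[0..6], body so far='e27a6q'
Chunk 2: stream[11..12]='2' size=0x2=2, data at stream[14..16]='dw' -> body[6..8], body so far='e27a6qdw'
Chunk 3: stream[18..19]='1' size=0x1=1, data at stream[21..22]='3' -> body[8..9], body so far='e27a6qdw3'
Chunk 4: stream[24..25]='0' size=0 (terminator). Final body='e27a6qdw3' (9 bytes)

Answer: e27a6qdw3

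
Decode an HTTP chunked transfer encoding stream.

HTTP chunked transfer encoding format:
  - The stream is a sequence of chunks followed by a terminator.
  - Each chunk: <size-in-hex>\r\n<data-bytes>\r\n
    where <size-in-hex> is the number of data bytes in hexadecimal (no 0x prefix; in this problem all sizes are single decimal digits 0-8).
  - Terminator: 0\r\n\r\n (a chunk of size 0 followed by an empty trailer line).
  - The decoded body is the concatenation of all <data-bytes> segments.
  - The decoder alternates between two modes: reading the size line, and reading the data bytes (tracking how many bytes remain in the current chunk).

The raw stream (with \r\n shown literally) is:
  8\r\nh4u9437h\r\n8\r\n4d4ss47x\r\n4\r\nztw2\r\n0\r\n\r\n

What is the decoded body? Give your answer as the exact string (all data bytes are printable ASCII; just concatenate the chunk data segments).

Answer: h4u9437h4d4ss47xztw2

Derivation:
Chunk 1: stream[0..1]='8' size=0x8=8, data at stream[3..11]='h4u9437h' -> body[0..8], body so far='h4u9437h'
Chunk 2: stream[13..14]='8' size=0x8=8, data at stream[16..24]='4d4ss47x' -> body[8..16], body so far='h4u9437h4d4ss47x'
Chunk 3: stream[26..27]='4' size=0x4=4, data at stream[29..33]='ztw2' -> body[16..20], body so far='h4u9437h4d4ss47xztw2'
Chunk 4: stream[35..36]='0' size=0 (terminator). Final body='h4u9437h4d4ss47xztw2' (20 bytes)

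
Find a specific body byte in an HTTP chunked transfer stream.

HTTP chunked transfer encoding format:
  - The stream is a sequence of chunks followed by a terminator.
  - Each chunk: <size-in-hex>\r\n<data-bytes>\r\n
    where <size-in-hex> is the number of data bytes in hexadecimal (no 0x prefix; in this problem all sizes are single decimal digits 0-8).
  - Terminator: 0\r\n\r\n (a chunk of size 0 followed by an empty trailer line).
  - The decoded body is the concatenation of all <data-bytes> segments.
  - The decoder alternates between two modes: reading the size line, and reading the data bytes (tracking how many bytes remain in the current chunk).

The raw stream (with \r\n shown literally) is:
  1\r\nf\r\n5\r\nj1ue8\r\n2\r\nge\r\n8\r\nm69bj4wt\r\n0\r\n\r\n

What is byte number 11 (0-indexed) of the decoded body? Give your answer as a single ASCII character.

Chunk 1: stream[0..1]='1' size=0x1=1, data at stream[3..4]='f' -> body[0..1], body so far='f'
Chunk 2: stream[6..7]='5' size=0x5=5, data at stream[9..14]='j1ue8' -> body[1..6], body so far='fj1ue8'
Chunk 3: stream[16..17]='2' size=0x2=2, data at stream[19..21]='ge' -> body[6..8], body so far='fj1ue8ge'
Chunk 4: stream[23..24]='8' size=0x8=8, data at stream[26..34]='m69bj4wt' -> body[8..16], body so far='fj1ue8gem69bj4wt'
Chunk 5: stream[36..37]='0' size=0 (terminator). Final body='fj1ue8gem69bj4wt' (16 bytes)
Body byte 11 = 'b'

Answer: b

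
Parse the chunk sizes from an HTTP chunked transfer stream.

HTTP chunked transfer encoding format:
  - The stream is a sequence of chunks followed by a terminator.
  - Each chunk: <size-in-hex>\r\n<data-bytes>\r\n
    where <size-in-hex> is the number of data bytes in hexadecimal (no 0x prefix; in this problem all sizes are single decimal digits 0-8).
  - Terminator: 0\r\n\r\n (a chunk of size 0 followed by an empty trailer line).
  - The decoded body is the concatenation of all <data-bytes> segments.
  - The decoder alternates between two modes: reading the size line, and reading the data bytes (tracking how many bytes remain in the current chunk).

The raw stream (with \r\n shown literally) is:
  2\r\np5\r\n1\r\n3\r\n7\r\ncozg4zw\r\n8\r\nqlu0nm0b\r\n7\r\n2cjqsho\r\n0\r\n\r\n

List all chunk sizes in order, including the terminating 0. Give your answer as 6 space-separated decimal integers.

Answer: 2 1 7 8 7 0

Derivation:
Chunk 1: stream[0..1]='2' size=0x2=2, data at stream[3..5]='p5' -> body[0..2], body so far='p5'
Chunk 2: stream[7..8]='1' size=0x1=1, data at stream[10..11]='3' -> body[2..3], body so far='p53'
Chunk 3: stream[13..14]='7' size=0x7=7, data at stream[16..23]='cozg4zw' -> body[3..10], body so far='p53cozg4zw'
Chunk 4: stream[25..26]='8' size=0x8=8, data at stream[28..36]='qlu0nm0b' -> body[10..18], body so far='p53cozg4zwqlu0nm0b'
Chunk 5: stream[38..39]='7' size=0x7=7, data at stream[41..48]='2cjqsho' -> body[18..25], body so far='p53cozg4zwqlu0nm0b2cjqsho'
Chunk 6: stream[50..51]='0' size=0 (terminator). Final body='p53cozg4zwqlu0nm0b2cjqsho' (25 bytes)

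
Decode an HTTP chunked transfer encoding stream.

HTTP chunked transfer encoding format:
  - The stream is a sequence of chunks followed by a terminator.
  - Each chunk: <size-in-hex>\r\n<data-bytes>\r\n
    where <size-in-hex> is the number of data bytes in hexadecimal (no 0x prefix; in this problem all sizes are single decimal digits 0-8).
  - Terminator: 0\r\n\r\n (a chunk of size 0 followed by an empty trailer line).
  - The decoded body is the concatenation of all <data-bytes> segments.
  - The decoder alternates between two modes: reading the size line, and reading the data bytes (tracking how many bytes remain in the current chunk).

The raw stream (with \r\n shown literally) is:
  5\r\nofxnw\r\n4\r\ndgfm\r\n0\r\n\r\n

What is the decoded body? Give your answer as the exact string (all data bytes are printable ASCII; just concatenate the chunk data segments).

Answer: ofxnwdgfm

Derivation:
Chunk 1: stream[0..1]='5' size=0x5=5, data at stream[3..8]='ofxnw' -> body[0..5], body so far='ofxnw'
Chunk 2: stream[10..11]='4' size=0x4=4, data at stream[13..17]='dgfm' -> body[5..9], body so far='ofxnwdgfm'
Chunk 3: stream[19..20]='0' size=0 (terminator). Final body='ofxnwdgfm' (9 bytes)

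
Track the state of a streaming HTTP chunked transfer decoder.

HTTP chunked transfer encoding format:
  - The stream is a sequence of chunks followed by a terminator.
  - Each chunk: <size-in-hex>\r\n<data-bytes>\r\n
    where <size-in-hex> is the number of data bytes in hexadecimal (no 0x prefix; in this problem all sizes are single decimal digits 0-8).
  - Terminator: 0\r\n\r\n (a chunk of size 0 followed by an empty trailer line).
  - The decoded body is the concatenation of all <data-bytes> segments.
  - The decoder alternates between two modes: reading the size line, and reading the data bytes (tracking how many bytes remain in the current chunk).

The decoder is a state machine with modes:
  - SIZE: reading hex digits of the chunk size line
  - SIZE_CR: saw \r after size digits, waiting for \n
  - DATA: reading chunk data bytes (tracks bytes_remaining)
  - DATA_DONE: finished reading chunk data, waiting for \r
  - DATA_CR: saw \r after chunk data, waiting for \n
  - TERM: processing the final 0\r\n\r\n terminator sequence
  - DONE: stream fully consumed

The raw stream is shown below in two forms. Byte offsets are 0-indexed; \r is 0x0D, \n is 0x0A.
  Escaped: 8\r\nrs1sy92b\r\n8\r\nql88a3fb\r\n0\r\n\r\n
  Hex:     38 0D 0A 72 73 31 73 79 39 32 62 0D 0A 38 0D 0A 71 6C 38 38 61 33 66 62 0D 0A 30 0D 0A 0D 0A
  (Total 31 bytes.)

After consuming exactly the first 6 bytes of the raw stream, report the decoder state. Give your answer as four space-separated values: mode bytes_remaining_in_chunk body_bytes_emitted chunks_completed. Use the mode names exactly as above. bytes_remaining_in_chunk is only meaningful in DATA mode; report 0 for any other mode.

Byte 0 = '8': mode=SIZE remaining=0 emitted=0 chunks_done=0
Byte 1 = 0x0D: mode=SIZE_CR remaining=0 emitted=0 chunks_done=0
Byte 2 = 0x0A: mode=DATA remaining=8 emitted=0 chunks_done=0
Byte 3 = 'r': mode=DATA remaining=7 emitted=1 chunks_done=0
Byte 4 = 's': mode=DATA remaining=6 emitted=2 chunks_done=0
Byte 5 = '1': mode=DATA remaining=5 emitted=3 chunks_done=0

Answer: DATA 5 3 0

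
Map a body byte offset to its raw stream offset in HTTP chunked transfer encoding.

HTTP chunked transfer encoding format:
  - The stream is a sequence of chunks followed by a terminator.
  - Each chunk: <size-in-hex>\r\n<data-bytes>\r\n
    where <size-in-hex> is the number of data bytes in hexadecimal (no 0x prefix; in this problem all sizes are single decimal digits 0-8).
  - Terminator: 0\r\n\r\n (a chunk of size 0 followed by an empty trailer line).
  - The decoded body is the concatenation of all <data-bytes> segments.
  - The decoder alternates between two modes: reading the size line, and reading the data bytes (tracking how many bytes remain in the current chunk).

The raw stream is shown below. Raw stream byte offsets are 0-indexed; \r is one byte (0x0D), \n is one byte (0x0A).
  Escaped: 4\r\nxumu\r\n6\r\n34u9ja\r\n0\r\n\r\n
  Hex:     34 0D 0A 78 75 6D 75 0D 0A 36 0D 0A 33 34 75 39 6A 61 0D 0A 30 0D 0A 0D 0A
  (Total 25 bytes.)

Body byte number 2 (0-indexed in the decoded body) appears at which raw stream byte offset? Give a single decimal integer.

Answer: 5

Derivation:
Chunk 1: stream[0..1]='4' size=0x4=4, data at stream[3..7]='xumu' -> body[0..4], body so far='xumu'
Chunk 2: stream[9..10]='6' size=0x6=6, data at stream[12..18]='34u9ja' -> body[4..10], body so far='xumu34u9ja'
Chunk 3: stream[20..21]='0' size=0 (terminator). Final body='xumu34u9ja' (10 bytes)
Body byte 2 at stream offset 5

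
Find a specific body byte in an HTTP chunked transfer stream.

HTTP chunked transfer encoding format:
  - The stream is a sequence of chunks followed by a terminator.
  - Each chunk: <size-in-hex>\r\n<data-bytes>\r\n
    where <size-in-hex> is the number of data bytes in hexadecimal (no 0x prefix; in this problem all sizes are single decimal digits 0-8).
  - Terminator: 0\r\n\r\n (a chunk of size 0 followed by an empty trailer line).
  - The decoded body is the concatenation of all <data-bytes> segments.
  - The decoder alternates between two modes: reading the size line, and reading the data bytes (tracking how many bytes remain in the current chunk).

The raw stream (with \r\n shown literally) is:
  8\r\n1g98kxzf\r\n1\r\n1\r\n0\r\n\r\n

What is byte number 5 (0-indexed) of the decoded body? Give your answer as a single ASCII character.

Chunk 1: stream[0..1]='8' size=0x8=8, data at stream[3..11]='1g98kxzf' -> body[0..8], body so far='1g98kxzf'
Chunk 2: stream[13..14]='1' size=0x1=1, data at stream[16..17]='1' -> body[8..9], body so far='1g98kxzf1'
Chunk 3: stream[19..20]='0' size=0 (terminator). Final body='1g98kxzf1' (9 bytes)
Body byte 5 = 'x'

Answer: x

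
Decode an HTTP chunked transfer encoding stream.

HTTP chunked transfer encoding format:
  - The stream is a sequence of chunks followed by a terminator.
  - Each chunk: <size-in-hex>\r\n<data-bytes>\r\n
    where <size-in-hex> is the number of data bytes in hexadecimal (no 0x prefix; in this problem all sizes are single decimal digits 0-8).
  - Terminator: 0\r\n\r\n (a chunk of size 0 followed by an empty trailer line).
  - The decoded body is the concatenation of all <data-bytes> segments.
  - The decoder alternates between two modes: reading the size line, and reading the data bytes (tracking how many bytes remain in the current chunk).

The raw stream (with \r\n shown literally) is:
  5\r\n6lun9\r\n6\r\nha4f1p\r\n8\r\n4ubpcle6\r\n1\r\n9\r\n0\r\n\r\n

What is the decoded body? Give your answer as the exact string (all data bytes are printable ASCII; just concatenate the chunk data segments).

Answer: 6lun9ha4f1p4ubpcle69

Derivation:
Chunk 1: stream[0..1]='5' size=0x5=5, data at stream[3..8]='6lun9' -> body[0..5], body so far='6lun9'
Chunk 2: stream[10..11]='6' size=0x6=6, data at stream[13..19]='ha4f1p' -> body[5..11], body so far='6lun9ha4f1p'
Chunk 3: stream[21..22]='8' size=0x8=8, data at stream[24..32]='4ubpcle6' -> body[11..19], body so far='6lun9ha4f1p4ubpcle6'
Chunk 4: stream[34..35]='1' size=0x1=1, data at stream[37..38]='9' -> body[19..20], body so far='6lun9ha4f1p4ubpcle69'
Chunk 5: stream[40..41]='0' size=0 (terminator). Final body='6lun9ha4f1p4ubpcle69' (20 bytes)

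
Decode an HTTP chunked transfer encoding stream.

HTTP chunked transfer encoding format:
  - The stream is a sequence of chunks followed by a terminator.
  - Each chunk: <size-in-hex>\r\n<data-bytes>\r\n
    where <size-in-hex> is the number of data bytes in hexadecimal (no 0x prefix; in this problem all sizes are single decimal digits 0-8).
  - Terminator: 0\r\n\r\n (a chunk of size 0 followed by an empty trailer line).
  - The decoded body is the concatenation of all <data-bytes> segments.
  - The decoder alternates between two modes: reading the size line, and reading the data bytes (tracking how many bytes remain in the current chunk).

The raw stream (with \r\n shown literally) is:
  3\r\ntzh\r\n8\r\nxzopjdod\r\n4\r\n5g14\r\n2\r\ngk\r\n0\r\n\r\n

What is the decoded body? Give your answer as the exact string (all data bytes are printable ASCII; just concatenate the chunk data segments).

Chunk 1: stream[0..1]='3' size=0x3=3, data at stream[3..6]='tzh' -> body[0..3], body so far='tzh'
Chunk 2: stream[8..9]='8' size=0x8=8, data at stream[11..19]='xzopjdod' -> body[3..11], body so far='tzhxzopjdod'
Chunk 3: stream[21..22]='4' size=0x4=4, data at stream[24..28]='5g14' -> body[11..15], body so far='tzhxzopjdod5g14'
Chunk 4: stream[30..31]='2' size=0x2=2, data at stream[33..35]='gk' -> body[15..17], body so far='tzhxzopjdod5g14gk'
Chunk 5: stream[37..38]='0' size=0 (terminator). Final body='tzhxzopjdod5g14gk' (17 bytes)

Answer: tzhxzopjdod5g14gk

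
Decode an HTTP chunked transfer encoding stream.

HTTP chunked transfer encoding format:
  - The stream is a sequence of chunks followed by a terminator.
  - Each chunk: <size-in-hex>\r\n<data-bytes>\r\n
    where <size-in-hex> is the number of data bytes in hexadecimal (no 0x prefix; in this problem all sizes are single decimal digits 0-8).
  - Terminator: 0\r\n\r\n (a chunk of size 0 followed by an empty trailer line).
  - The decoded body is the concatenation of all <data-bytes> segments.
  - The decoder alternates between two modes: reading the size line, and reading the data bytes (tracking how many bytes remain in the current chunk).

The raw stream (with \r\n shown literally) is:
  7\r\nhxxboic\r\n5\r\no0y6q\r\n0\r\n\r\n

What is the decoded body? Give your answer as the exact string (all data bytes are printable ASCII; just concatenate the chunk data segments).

Answer: hxxboico0y6q

Derivation:
Chunk 1: stream[0..1]='7' size=0x7=7, data at stream[3..10]='hxxboic' -> body[0..7], body so far='hxxboic'
Chunk 2: stream[12..13]='5' size=0x5=5, data at stream[15..20]='o0y6q' -> body[7..12], body so far='hxxboico0y6q'
Chunk 3: stream[22..23]='0' size=0 (terminator). Final body='hxxboico0y6q' (12 bytes)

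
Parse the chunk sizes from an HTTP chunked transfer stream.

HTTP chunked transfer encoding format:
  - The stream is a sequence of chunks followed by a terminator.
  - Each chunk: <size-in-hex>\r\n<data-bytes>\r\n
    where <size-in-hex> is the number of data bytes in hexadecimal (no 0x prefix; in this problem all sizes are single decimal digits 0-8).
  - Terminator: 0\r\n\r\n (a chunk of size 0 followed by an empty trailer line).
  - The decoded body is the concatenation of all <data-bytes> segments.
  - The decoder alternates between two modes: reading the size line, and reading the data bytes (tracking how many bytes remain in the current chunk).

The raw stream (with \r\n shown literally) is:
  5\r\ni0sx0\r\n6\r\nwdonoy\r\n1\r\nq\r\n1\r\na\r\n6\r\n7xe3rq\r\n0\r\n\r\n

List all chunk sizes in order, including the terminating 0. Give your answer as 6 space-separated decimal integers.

Answer: 5 6 1 1 6 0

Derivation:
Chunk 1: stream[0..1]='5' size=0x5=5, data at stream[3..8]='i0sx0' -> body[0..5], body so far='i0sx0'
Chunk 2: stream[10..11]='6' size=0x6=6, data at stream[13..19]='wdonoy' -> body[5..11], body so far='i0sx0wdonoy'
Chunk 3: stream[21..22]='1' size=0x1=1, data at stream[24..25]='q' -> body[11..12], body so far='i0sx0wdonoyq'
Chunk 4: stream[27..28]='1' size=0x1=1, data at stream[30..31]='a' -> body[12..13], body so far='i0sx0wdonoyqa'
Chunk 5: stream[33..34]='6' size=0x6=6, data at stream[36..42]='7xe3rq' -> body[13..19], body so far='i0sx0wdonoyqa7xe3rq'
Chunk 6: stream[44..45]='0' size=0 (terminator). Final body='i0sx0wdonoyqa7xe3rq' (19 bytes)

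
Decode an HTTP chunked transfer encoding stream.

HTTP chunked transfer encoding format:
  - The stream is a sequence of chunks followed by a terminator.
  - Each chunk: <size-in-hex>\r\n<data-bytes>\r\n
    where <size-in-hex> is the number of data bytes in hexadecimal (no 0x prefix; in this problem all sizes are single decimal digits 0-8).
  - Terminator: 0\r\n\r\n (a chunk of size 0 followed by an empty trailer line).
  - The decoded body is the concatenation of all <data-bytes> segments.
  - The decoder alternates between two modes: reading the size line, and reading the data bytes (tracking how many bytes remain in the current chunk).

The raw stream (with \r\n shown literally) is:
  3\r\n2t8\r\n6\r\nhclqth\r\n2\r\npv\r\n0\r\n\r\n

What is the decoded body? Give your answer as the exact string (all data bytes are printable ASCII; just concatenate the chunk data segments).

Answer: 2t8hclqthpv

Derivation:
Chunk 1: stream[0..1]='3' size=0x3=3, data at stream[3..6]='2t8' -> body[0..3], body so far='2t8'
Chunk 2: stream[8..9]='6' size=0x6=6, data at stream[11..17]='hclqth' -> body[3..9], body so far='2t8hclqth'
Chunk 3: stream[19..20]='2' size=0x2=2, data at stream[22..24]='pv' -> body[9..11], body so far='2t8hclqthpv'
Chunk 4: stream[26..27]='0' size=0 (terminator). Final body='2t8hclqthpv' (11 bytes)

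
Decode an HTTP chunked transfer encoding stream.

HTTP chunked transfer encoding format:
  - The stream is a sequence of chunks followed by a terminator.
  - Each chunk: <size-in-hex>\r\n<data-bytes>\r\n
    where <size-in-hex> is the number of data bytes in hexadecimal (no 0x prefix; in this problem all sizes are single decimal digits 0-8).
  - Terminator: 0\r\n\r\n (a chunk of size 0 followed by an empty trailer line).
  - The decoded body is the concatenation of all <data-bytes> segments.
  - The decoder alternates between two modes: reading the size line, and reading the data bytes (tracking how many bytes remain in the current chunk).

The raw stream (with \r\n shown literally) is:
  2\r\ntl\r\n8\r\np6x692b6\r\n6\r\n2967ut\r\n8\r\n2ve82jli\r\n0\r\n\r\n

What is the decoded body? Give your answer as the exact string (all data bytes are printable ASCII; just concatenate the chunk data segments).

Chunk 1: stream[0..1]='2' size=0x2=2, data at stream[3..5]='tl' -> body[0..2], body so far='tl'
Chunk 2: stream[7..8]='8' size=0x8=8, data at stream[10..18]='p6x692b6' -> body[2..10], body so far='tlp6x692b6'
Chunk 3: stream[20..21]='6' size=0x6=6, data at stream[23..29]='2967ut' -> body[10..16], body so far='tlp6x692b62967ut'
Chunk 4: stream[31..32]='8' size=0x8=8, data at stream[34..42]='2ve82jli' -> body[16..24], body so far='tlp6x692b62967ut2ve82jli'
Chunk 5: stream[44..45]='0' size=0 (terminator). Final body='tlp6x692b62967ut2ve82jli' (24 bytes)

Answer: tlp6x692b62967ut2ve82jli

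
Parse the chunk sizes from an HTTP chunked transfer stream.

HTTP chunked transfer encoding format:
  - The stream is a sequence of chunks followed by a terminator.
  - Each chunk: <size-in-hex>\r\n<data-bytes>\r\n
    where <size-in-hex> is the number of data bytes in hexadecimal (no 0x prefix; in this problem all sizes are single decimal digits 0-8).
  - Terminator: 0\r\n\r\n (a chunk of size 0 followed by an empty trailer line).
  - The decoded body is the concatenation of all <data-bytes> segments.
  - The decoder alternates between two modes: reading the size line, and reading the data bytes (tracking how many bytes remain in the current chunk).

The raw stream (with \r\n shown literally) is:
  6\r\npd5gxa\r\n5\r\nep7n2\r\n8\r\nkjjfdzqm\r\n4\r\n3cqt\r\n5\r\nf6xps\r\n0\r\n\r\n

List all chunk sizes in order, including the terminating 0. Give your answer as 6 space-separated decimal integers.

Chunk 1: stream[0..1]='6' size=0x6=6, data at stream[3..9]='pd5gxa' -> body[0..6], body so far='pd5gxa'
Chunk 2: stream[11..12]='5' size=0x5=5, data at stream[14..19]='ep7n2' -> body[6..11], body so far='pd5gxaep7n2'
Chunk 3: stream[21..22]='8' size=0x8=8, data at stream[24..32]='kjjfdzqm' -> body[11..19], body so far='pd5gxaep7n2kjjfdzqm'
Chunk 4: stream[34..35]='4' size=0x4=4, data at stream[37..41]='3cqt' -> body[19..23], body so far='pd5gxaep7n2kjjfdzqm3cqt'
Chunk 5: stream[43..44]='5' size=0x5=5, data at stream[46..51]='f6xps' -> body[23..28], body so far='pd5gxaep7n2kjjfdzqm3cqtf6xps'
Chunk 6: stream[53..54]='0' size=0 (terminator). Final body='pd5gxaep7n2kjjfdzqm3cqtf6xps' (28 bytes)

Answer: 6 5 8 4 5 0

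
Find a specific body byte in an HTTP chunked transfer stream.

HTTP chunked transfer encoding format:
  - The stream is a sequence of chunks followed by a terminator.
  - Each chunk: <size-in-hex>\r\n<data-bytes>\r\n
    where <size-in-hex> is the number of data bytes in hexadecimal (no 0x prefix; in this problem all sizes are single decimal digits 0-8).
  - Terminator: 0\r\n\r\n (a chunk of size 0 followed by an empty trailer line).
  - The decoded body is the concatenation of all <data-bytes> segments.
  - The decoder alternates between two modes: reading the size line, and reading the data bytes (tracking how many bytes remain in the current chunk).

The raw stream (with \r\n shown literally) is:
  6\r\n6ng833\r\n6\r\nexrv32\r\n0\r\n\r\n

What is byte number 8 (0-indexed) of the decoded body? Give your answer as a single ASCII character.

Answer: r

Derivation:
Chunk 1: stream[0..1]='6' size=0x6=6, data at stream[3..9]='6ng833' -> body[0..6], body so far='6ng833'
Chunk 2: stream[11..12]='6' size=0x6=6, data at stream[14..20]='exrv32' -> body[6..12], body so far='6ng833exrv32'
Chunk 3: stream[22..23]='0' size=0 (terminator). Final body='6ng833exrv32' (12 bytes)
Body byte 8 = 'r'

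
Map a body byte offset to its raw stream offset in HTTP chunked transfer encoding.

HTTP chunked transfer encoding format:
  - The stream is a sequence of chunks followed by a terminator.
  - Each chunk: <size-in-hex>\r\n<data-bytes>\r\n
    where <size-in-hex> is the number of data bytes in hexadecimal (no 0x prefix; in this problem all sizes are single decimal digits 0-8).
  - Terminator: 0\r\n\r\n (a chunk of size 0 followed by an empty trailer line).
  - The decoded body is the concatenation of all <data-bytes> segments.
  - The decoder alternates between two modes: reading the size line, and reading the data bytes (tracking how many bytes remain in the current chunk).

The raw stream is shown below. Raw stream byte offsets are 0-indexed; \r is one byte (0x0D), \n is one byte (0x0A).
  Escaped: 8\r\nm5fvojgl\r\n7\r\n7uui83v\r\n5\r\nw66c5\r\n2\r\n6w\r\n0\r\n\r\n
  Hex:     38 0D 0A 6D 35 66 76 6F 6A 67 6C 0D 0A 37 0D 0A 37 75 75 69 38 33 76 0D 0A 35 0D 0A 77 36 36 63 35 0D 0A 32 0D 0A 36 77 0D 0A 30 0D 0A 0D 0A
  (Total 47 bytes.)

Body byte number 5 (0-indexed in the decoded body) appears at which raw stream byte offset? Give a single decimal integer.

Answer: 8

Derivation:
Chunk 1: stream[0..1]='8' size=0x8=8, data at stream[3..11]='m5fvojgl' -> body[0..8], body so far='m5fvojgl'
Chunk 2: stream[13..14]='7' size=0x7=7, data at stream[16..23]='7uui83v' -> body[8..15], body so far='m5fvojgl7uui83v'
Chunk 3: stream[25..26]='5' size=0x5=5, data at stream[28..33]='w66c5' -> body[15..20], body so far='m5fvojgl7uui83vw66c5'
Chunk 4: stream[35..36]='2' size=0x2=2, data at stream[38..40]='6w' -> body[20..22], body so far='m5fvojgl7uui83vw66c56w'
Chunk 5: stream[42..43]='0' size=0 (terminator). Final body='m5fvojgl7uui83vw66c56w' (22 bytes)
Body byte 5 at stream offset 8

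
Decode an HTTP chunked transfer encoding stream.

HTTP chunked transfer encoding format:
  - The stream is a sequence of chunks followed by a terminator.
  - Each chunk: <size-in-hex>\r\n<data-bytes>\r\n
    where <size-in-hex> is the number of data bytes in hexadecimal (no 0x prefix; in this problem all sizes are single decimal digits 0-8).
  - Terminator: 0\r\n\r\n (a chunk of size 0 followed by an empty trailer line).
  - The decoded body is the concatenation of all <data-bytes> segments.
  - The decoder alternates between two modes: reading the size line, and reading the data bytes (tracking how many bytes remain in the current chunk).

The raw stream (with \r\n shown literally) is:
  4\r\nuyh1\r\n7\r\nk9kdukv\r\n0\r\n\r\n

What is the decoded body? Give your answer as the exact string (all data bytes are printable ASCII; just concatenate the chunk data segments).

Answer: uyh1k9kdukv

Derivation:
Chunk 1: stream[0..1]='4' size=0x4=4, data at stream[3..7]='uyh1' -> body[0..4], body so far='uyh1'
Chunk 2: stream[9..10]='7' size=0x7=7, data at stream[12..19]='k9kdukv' -> body[4..11], body so far='uyh1k9kdukv'
Chunk 3: stream[21..22]='0' size=0 (terminator). Final body='uyh1k9kdukv' (11 bytes)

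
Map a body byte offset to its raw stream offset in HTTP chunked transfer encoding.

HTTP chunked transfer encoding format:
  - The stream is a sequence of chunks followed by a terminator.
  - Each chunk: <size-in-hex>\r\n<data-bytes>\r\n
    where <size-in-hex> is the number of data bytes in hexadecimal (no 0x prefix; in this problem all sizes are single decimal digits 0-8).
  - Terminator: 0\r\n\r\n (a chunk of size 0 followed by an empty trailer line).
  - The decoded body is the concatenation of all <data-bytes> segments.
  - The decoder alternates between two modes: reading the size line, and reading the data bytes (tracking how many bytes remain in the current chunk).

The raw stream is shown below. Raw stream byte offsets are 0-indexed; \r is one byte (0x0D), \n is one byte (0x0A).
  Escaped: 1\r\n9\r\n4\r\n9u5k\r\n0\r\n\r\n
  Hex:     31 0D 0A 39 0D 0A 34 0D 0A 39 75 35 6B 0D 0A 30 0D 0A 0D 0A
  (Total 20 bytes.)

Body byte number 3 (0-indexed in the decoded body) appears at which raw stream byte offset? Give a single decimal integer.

Chunk 1: stream[0..1]='1' size=0x1=1, data at stream[3..4]='9' -> body[0..1], body so far='9'
Chunk 2: stream[6..7]='4' size=0x4=4, data at stream[9..13]='9u5k' -> body[1..5], body so far='99u5k'
Chunk 3: stream[15..16]='0' size=0 (terminator). Final body='99u5k' (5 bytes)
Body byte 3 at stream offset 11

Answer: 11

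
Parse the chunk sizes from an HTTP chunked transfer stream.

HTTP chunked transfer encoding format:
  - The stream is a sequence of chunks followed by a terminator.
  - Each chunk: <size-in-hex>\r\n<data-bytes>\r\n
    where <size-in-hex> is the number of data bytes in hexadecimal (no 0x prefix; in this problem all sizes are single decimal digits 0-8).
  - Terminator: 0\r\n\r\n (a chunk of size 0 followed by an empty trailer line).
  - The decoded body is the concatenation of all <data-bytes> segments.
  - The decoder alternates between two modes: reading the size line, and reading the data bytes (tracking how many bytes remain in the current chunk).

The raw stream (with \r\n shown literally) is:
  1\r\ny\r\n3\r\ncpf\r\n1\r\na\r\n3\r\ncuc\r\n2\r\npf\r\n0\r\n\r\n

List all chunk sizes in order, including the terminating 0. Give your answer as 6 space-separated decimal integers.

Answer: 1 3 1 3 2 0

Derivation:
Chunk 1: stream[0..1]='1' size=0x1=1, data at stream[3..4]='y' -> body[0..1], body so far='y'
Chunk 2: stream[6..7]='3' size=0x3=3, data at stream[9..12]='cpf' -> body[1..4], body so far='ycpf'
Chunk 3: stream[14..15]='1' size=0x1=1, data at stream[17..18]='a' -> body[4..5], body so far='ycpfa'
Chunk 4: stream[20..21]='3' size=0x3=3, data at stream[23..26]='cuc' -> body[5..8], body so far='ycpfacuc'
Chunk 5: stream[28..29]='2' size=0x2=2, data at stream[31..33]='pf' -> body[8..10], body so far='ycpfacucpf'
Chunk 6: stream[35..36]='0' size=0 (terminator). Final body='ycpfacucpf' (10 bytes)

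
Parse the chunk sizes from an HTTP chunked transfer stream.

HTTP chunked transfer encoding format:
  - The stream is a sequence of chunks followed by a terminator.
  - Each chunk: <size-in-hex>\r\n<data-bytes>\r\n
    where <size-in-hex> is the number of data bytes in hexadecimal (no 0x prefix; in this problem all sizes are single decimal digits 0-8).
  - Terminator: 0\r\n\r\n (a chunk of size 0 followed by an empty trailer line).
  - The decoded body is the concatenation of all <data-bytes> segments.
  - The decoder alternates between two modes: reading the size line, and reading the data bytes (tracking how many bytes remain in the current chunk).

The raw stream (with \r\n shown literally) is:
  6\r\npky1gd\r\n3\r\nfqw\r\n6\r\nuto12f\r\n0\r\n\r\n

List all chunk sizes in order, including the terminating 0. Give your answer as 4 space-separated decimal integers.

Chunk 1: stream[0..1]='6' size=0x6=6, data at stream[3..9]='pky1gd' -> body[0..6], body so far='pky1gd'
Chunk 2: stream[11..12]='3' size=0x3=3, data at stream[14..17]='fqw' -> body[6..9], body so far='pky1gdfqw'
Chunk 3: stream[19..20]='6' size=0x6=6, data at stream[22..28]='uto12f' -> body[9..15], body so far='pky1gdfqwuto12f'
Chunk 4: stream[30..31]='0' size=0 (terminator). Final body='pky1gdfqwuto12f' (15 bytes)

Answer: 6 3 6 0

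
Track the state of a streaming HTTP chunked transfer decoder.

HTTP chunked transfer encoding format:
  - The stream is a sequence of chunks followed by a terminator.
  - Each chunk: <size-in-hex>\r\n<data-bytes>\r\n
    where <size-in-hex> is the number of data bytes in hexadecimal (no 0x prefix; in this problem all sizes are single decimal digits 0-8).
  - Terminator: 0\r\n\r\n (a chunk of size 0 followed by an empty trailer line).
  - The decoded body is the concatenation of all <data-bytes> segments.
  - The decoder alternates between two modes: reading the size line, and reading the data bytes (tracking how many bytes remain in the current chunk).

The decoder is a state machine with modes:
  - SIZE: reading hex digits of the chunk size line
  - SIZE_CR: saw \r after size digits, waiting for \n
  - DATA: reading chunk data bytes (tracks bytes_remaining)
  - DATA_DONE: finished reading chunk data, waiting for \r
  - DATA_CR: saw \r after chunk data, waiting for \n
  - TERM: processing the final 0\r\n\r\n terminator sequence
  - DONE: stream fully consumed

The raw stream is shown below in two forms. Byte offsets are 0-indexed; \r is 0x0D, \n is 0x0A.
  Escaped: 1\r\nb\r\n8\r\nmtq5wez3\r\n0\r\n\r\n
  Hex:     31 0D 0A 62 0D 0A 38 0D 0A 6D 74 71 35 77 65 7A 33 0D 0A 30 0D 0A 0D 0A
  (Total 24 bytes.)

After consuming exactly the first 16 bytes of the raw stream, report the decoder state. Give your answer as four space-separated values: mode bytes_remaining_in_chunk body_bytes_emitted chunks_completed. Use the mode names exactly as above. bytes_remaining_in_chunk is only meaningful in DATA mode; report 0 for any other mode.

Answer: DATA 1 8 1

Derivation:
Byte 0 = '1': mode=SIZE remaining=0 emitted=0 chunks_done=0
Byte 1 = 0x0D: mode=SIZE_CR remaining=0 emitted=0 chunks_done=0
Byte 2 = 0x0A: mode=DATA remaining=1 emitted=0 chunks_done=0
Byte 3 = 'b': mode=DATA_DONE remaining=0 emitted=1 chunks_done=0
Byte 4 = 0x0D: mode=DATA_CR remaining=0 emitted=1 chunks_done=0
Byte 5 = 0x0A: mode=SIZE remaining=0 emitted=1 chunks_done=1
Byte 6 = '8': mode=SIZE remaining=0 emitted=1 chunks_done=1
Byte 7 = 0x0D: mode=SIZE_CR remaining=0 emitted=1 chunks_done=1
Byte 8 = 0x0A: mode=DATA remaining=8 emitted=1 chunks_done=1
Byte 9 = 'm': mode=DATA remaining=7 emitted=2 chunks_done=1
Byte 10 = 't': mode=DATA remaining=6 emitted=3 chunks_done=1
Byte 11 = 'q': mode=DATA remaining=5 emitted=4 chunks_done=1
Byte 12 = '5': mode=DATA remaining=4 emitted=5 chunks_done=1
Byte 13 = 'w': mode=DATA remaining=3 emitted=6 chunks_done=1
Byte 14 = 'e': mode=DATA remaining=2 emitted=7 chunks_done=1
Byte 15 = 'z': mode=DATA remaining=1 emitted=8 chunks_done=1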